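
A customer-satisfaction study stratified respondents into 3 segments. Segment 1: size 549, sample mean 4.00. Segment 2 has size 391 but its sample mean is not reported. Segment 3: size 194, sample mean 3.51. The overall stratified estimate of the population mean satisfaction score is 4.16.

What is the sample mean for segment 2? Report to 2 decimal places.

Σ Nₕx̄ₕ = N·μ, so 391·x̄_2 = 1134·4.16 − (549·4.00 + 194·3.51).
= 4717.44 − 2876.94 = 1840.5.
x̄_2 = 1840.5 / 391 = 4.7072... → 4.71.

4.71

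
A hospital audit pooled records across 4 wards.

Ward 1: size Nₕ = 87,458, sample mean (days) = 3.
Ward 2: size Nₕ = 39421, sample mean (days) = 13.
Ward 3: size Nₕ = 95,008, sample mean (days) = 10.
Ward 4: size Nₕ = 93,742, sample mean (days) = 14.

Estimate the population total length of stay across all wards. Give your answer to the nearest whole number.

3037315

1: 87458·3 = 262374
2: 39421·13 = 512473
3: 95008·10 = 950080
4: 93742·14 = 1312388
τ̂ = Σ Nₕx̄ₕ = 3037315.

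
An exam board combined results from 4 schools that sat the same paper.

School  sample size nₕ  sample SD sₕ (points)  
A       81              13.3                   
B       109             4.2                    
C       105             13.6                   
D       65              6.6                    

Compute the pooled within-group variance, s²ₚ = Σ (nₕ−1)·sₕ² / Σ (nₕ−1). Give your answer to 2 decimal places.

Degrees of freedom: 80 + 108 + 104 + 64 = 356.
Σ(nₕ−1)sₕ² = 80·176.89 + 108·17.64 + 104·184.96 + 64·43.56 = 38080.
s²ₚ = 38080 / 356 = 106.9663... → 106.97.

106.97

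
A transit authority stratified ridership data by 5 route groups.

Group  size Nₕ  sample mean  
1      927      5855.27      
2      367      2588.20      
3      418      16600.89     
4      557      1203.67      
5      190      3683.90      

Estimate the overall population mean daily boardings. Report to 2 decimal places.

N = 927 + 367 + 418 + 557 + 190 = 2459.
Overall mean = Σ (Nₕ/N)·x̄ₕ — weight by population share, not a simple average.
Σ Nₕx̄ₕ = 927·5855.27 + 367·2588.20 + 418·16600.89 + 557·1203.67 + 190·3683.90 = 5427835.29 + 949869.4 + 6939172.02 + 670444.19 + 699941 = 14687261.9.
Divide by N: 14687261.9 / 2459 = 5972.8597... → 5972.86.

5972.86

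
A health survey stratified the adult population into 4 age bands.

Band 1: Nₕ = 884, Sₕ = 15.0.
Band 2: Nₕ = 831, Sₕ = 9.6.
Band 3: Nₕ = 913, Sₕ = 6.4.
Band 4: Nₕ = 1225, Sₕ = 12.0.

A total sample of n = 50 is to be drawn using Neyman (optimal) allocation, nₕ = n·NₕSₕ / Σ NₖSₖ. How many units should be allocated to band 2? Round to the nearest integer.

10

Σ NₕSₕ = 884·15.0 + 831·9.6 + 913·6.4 + 1225·12.0 = 41780.8.
Share for 2: 7977.6/41780.8 = 0.19094.
n_2 = 50 × 0.19094 = 9.547... → 10.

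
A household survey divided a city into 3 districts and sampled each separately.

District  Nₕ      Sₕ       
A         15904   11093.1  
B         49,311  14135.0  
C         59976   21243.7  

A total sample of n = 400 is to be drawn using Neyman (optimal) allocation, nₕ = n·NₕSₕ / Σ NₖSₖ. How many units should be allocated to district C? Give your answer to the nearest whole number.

237

A: NₕSₕ = 15904·11093.1 = 176424662.4
B: NₕSₕ = 49311·14135.0 = 697010985
C: NₕSₕ = 59976·21243.7 = 1274112151.2
Σ NₕSₕ = 2147547798.6.
n_C = 400·1274112151.2/2147547798.6 = 237.315... → 237.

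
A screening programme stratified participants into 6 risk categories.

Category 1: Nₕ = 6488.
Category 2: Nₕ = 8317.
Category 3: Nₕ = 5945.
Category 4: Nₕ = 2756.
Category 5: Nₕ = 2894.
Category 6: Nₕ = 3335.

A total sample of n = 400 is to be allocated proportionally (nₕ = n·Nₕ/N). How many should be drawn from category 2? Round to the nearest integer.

112

Share of category 2 = 8317/29735 = 0.27970.
Allocate 400 × 0.27970 = 111.882... → 112.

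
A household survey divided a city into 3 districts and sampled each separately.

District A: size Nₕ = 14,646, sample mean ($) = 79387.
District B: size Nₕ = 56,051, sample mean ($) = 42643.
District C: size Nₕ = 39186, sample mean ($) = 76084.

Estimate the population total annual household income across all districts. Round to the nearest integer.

A: 14646·79387 = 1162702002
B: 56051·42643 = 2390182793
C: 39186·76084 = 2981427624
τ̂ = Σ Nₕx̄ₕ = 6534312419.

6534312419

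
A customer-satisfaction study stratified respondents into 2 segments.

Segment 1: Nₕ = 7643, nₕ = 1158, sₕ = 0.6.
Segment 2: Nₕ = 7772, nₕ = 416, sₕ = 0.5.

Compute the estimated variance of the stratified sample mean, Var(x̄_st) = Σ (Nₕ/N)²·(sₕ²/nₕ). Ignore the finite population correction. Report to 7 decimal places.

0.0002292

N = 15415; Wₕ = Nₕ/N.
segment 1: (7643/15415)²·0.6²/1158 = 0.0000764249
segment 2: (7772/15415)²·0.5²/416 = 0.0001527655
Sum = 0.0002291903 → 0.0002292.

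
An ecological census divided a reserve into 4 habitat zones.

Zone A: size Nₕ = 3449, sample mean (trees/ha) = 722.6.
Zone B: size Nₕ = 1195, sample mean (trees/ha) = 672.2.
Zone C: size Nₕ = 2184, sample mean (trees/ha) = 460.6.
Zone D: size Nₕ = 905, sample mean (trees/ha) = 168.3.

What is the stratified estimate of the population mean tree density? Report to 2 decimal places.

575.95

N = 3449 + 1195 + 2184 + 905 = 7733.
Overall mean = Σ (Nₕ/N)·x̄ₕ — weight by population share, not a simple average.
Σ Nₕx̄ₕ = 3449·722.6 + 1195·672.2 + 2184·460.6 + 905·168.3 = 2492247.4 + 803279 + 1005950.4 + 152311.5 = 4453788.3.
Divide by N: 4453788.3 / 7733 = 575.9457... → 575.95.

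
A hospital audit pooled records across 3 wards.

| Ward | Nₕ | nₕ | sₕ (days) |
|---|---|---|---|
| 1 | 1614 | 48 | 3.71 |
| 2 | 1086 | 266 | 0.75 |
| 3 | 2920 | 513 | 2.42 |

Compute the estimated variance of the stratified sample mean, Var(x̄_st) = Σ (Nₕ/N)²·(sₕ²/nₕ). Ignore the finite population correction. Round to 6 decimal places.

N = 5620. Term for each stratum: Wₕ²sₕ²/nₕ.
Var(x̄_st) = 0.023650537 + 0.000078964 + 0.003081814 = 0.026811315 → 0.026811.

0.026811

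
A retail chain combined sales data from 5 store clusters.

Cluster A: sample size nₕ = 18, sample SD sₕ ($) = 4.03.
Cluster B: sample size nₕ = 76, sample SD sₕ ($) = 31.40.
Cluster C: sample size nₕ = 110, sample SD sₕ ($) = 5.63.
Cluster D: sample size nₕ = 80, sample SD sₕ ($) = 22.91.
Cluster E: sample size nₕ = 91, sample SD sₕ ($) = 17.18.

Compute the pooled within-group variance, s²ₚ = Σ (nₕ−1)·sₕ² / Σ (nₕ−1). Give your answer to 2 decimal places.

Degrees of freedom: 17 + 75 + 109 + 79 + 90 = 370.
Σ(nₕ−1)sₕ² = 17·16.2409 + 75·985.96 + 109·31.6969 + 79·524.8681 + 90·295.1524 = 145706.3533.
s²ₚ = 145706.3533 / 370 = 393.8010... → 393.80.

393.80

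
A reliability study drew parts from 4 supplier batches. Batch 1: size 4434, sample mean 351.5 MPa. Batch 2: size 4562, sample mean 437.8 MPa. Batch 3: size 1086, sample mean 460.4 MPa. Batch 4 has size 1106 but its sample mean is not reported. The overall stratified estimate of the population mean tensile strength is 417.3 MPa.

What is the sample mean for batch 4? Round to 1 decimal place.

Σ Nₕx̄ₕ = N·μ, so 1106·x̄_4 = 11188·417.3 − (4434·351.5 + 4562·437.8 + 1086·460.4).
= 4668752.4 − 4055789 = 612963.4.
x̄_4 = 612963.4 / 1106 = 554.216... → 554.2.

554.2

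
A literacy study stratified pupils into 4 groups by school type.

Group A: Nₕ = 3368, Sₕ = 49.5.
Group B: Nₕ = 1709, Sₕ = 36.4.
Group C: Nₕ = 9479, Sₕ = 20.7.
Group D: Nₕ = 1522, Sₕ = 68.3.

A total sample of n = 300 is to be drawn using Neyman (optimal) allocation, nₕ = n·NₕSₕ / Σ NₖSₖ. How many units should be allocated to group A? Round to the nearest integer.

95

A: NₕSₕ = 3368·49.5 = 166716
B: NₕSₕ = 1709·36.4 = 62207.6
C: NₕSₕ = 9479·20.7 = 196215.3
D: NₕSₕ = 1522·68.3 = 103952.6
Σ NₕSₕ = 529091.5.
n_A = 300·166716/529091.5 = 94.530... → 95.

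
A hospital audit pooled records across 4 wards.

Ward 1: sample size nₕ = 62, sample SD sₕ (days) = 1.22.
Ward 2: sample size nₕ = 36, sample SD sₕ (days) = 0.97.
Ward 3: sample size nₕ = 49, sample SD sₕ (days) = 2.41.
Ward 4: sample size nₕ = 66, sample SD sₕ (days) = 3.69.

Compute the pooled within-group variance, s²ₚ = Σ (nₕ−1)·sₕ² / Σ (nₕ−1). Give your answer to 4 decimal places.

1: (62−1)·1.22² = 61·1.4884 = 90.7924
2: (36−1)·0.97² = 35·0.9409 = 32.9315
3: (49−1)·2.41² = 48·5.8081 = 278.7888
4: (66−1)·3.69² = 65·13.6161 = 885.0465
Numerator = 1287.5592; denominator = Σ(nₕ−1) = 209.
s²ₚ = 1287.5592/209 = 6.160570... → 6.1606.

6.1606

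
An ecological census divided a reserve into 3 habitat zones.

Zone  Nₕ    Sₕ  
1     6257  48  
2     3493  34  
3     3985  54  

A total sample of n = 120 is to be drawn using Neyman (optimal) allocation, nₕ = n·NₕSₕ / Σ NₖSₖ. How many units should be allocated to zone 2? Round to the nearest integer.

22

1: NₕSₕ = 6257·48 = 300336
2: NₕSₕ = 3493·34 = 118762
3: NₕSₕ = 3985·54 = 215190
Σ NₕSₕ = 634288.
n_2 = 120·118762/634288 = 22.468... → 22.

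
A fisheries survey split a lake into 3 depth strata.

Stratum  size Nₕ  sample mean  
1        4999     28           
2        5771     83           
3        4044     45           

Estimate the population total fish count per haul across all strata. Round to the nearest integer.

Population total = Σ Nₕ·x̄ₕ (each stratum's size times its mean).
4999·28 + 5771·83 + 4044·45 = 139972 + 478993 + 181980 = 800945.

800945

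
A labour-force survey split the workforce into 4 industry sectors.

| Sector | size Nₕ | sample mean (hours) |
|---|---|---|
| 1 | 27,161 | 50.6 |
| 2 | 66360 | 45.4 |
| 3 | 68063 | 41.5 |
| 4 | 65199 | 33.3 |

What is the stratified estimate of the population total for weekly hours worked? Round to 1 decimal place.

1: 27161·50.6 = 1374346.6
2: 66360·45.4 = 3012744
3: 68063·41.5 = 2824614.5
4: 65199·33.3 = 2171126.7
τ̂ = Σ Nₕx̄ₕ = 9382831.8.

9382831.8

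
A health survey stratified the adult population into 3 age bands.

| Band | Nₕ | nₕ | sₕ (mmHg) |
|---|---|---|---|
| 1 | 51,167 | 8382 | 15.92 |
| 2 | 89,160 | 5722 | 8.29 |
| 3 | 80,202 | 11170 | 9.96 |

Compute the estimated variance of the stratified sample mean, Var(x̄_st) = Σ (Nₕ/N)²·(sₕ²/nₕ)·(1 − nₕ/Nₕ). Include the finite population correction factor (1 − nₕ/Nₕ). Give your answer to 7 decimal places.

N = 220529; Wₕ = Nₕ/N.
band 1: (51167/220529)²·15.92²/8382·(1 − 8382/51167) = 0.0013610953
band 2: (89160/220529)²·8.29²/5722·(1 − 5722/89160) = 0.0018372309
band 3: (80202/220529)²·9.96²/11170·(1 − 11170/80202) = 0.0010110433
Sum = 0.0042093695 → 0.0042094.

0.0042094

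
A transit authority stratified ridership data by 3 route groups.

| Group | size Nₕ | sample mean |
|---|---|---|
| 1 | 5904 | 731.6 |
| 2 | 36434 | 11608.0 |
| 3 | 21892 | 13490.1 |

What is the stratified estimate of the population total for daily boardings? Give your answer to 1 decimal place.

722570507.6

Estimate total by summing Nₕ·x̄ₕ over strata.
5904·731.6 + 36434·11608.0 + 21892·13490.1 = 4319366.4 + 422925872 + 295325269.2 = 722570507.6.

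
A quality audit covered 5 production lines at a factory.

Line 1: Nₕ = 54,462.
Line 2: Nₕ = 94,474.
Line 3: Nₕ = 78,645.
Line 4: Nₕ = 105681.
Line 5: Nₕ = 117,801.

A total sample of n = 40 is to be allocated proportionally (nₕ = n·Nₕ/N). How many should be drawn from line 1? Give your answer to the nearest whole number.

Share of line 1 = 54462/451063 = 0.12074.
Allocate 40 × 0.12074 = 4.830... → 5.

5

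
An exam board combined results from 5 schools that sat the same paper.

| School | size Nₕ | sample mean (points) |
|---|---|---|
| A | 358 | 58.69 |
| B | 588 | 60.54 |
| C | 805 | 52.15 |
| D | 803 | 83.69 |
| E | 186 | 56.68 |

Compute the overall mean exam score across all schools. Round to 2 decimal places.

64.36

x̄_st = (Σ Nₕx̄ₕ) / (Σ Nₕ) = (358·58.69 + 588·60.54 + 805·52.15 + 803·83.69 + 186·56.68) / 2740
= 176334.84 / 2740 = 64.3558... → 64.36.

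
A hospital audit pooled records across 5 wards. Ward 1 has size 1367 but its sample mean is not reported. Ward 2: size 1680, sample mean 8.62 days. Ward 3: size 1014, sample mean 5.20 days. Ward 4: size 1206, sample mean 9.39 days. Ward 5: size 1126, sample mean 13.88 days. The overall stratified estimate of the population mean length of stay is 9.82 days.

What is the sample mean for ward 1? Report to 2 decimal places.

N = 1367 + 1680 + 1014 + 1206 + 1126 = 6393.
Overall total = μ·N = 9.82·6393 = 62779.26.
Subtract the known strata: 1680·8.62 + 1014·5.20 + 1206·9.39 + 1126·13.88 = 46707.62.
Remaining total for ward 1: 62779.26 − 46707.62 = 16071.64.
Divide by its size: 16071.64 / 1367 = 11.7569... → 11.76.

11.76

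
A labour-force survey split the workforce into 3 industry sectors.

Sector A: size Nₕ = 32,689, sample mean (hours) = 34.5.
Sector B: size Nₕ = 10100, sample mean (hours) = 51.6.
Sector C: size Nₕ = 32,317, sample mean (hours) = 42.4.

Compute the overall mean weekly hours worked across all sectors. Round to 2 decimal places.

40.20

N = 32689 + 10100 + 32317 = 75106.
Overall mean = Σ (Nₕ/N)·x̄ₕ — weight by population share, not a simple average.
Σ Nₕx̄ₕ = 32689·34.5 + 10100·51.6 + 32317·42.4 = 1127770.5 + 521160 + 1370240.8 = 3019171.3.
Divide by N: 3019171.3 / 75106 = 40.1988... → 40.20.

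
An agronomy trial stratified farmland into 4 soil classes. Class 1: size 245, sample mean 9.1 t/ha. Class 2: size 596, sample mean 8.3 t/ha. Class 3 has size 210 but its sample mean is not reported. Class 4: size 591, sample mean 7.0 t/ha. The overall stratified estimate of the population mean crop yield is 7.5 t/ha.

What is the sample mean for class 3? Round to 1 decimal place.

4.8

N = 245 + 596 + 210 + 591 = 1642.
Overall total = μ·N = 7.5·1642 = 12315.
Subtract the known strata: 245·9.1 + 596·8.3 + 591·7.0 = 11313.3.
Remaining total for class 3: 12315 − 11313.3 = 1001.7.
Divide by its size: 1001.7 / 210 = 4.77 → 4.8.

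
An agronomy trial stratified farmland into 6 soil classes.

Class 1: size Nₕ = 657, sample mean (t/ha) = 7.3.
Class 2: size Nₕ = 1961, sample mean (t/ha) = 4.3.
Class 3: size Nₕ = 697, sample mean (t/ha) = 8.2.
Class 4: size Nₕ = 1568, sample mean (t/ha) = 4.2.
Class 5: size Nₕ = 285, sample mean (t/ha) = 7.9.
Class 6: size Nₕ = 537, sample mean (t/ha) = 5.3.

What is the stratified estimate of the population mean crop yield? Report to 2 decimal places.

N = 5705; weights Wₕ = Nₕ/N = (0.1152, 0.3437, 0.1222, 0.2748, 0.0500, 0.0941).
x̄_st = Σ Wₕ·x̄ₕ = 0.1152·7.3 + 0.3437·4.3 + 0.1222·8.2 + 0.2748·4.2 + 0.0500·7.9 + 0.0941·5.3 ≈ 5.3684...
→ 5.37.

5.37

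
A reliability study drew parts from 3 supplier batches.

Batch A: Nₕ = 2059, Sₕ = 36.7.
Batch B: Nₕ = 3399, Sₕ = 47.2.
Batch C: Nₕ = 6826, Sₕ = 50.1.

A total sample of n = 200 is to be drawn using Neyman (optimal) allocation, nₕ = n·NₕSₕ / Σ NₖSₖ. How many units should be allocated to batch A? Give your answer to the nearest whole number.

26

A: NₕSₕ = 2059·36.7 = 75565.3
B: NₕSₕ = 3399·47.2 = 160432.8
C: NₕSₕ = 6826·50.1 = 341982.6
Σ NₕSₕ = 577980.7.
n_A = 200·75565.3/577980.7 = 26.148... → 26.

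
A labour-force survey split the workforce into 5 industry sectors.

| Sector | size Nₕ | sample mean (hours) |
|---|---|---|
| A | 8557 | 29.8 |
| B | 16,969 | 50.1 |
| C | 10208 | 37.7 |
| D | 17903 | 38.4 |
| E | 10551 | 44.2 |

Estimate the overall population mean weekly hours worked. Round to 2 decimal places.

x̄_st = (Σ Nₕx̄ₕ) / (Σ Nₕ) = (8557·29.8 + 16969·50.1 + 10208·37.7 + 17903·38.4 + 10551·44.2) / 64188
= 2643816.5 / 64188 = 41.1886... → 41.19.

41.19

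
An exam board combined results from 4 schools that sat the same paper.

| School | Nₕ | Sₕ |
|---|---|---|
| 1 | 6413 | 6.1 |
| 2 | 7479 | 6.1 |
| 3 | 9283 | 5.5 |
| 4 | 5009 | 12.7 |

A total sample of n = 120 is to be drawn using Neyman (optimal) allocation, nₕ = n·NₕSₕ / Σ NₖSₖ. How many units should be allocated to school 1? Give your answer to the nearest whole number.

24

Σ NₕSₕ = 6413·6.1 + 7479·6.1 + 9283·5.5 + 5009·12.7 = 199412.
Share for 1: 39119.3/199412 = 0.19617.
n_1 = 120 × 0.19617 = 23.541... → 24.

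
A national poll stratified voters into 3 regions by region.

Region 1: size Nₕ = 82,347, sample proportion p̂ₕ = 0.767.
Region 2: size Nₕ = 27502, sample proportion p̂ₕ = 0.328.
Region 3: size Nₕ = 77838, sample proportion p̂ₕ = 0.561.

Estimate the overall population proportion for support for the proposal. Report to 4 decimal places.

0.6172

N = 82347 + 27502 + 77838 = 187687.
Overall proportion = Σ (Nₕ/N)·p̂ₕ.
Σ Nₕp̂ₕ = 63160.149 + 9020.656 + 43667.118 = 115847.923.
115847.923 / 187687 = 0.617240... → 0.6172.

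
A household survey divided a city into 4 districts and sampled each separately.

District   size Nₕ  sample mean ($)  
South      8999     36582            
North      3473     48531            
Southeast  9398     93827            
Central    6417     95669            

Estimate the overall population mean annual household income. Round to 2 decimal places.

x̄_st = (Σ Nₕx̄ₕ) / (Σ Nₕ) = (8999·36582 + 3473·48531 + 9398·93827 + 6417·95669) / 28287
= 1993443700 / 28287 = 70472.0790... → 70472.08.

70472.08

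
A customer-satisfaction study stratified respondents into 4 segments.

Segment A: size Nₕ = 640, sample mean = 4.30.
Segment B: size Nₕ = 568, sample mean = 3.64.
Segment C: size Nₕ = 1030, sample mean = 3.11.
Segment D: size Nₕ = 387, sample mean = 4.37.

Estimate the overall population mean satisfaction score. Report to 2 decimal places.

3.70

N = 2625; weights Wₕ = Nₕ/N = (0.2438, 0.2164, 0.3924, 0.1474).
x̄_st = Σ Wₕ·x̄ₕ = 0.2438·4.30 + 0.2164·3.64 + 0.3924·3.11 + 0.1474·4.37 ≈ 3.7006...
→ 3.70.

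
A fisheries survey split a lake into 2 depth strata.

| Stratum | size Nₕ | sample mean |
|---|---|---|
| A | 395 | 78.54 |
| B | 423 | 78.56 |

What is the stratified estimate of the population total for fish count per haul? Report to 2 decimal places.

Estimate total by summing Nₕ·x̄ₕ over strata.
395·78.54 + 423·78.56 = 31023.3 + 33230.88 = 64254.18.

64254.18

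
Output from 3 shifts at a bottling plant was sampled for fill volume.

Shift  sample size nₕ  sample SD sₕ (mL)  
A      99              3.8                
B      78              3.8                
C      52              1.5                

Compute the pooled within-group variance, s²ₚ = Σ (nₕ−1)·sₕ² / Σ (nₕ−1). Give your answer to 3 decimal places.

A: (99−1)·3.8² = 98·14.44 = 1415.12
B: (78−1)·3.8² = 77·14.44 = 1111.88
C: (52−1)·1.5² = 51·2.25 = 114.75
Numerator = 2641.75; denominator = Σ(nₕ−1) = 226.
s²ₚ = 2641.75/226 = 11.68916... → 11.689.

11.689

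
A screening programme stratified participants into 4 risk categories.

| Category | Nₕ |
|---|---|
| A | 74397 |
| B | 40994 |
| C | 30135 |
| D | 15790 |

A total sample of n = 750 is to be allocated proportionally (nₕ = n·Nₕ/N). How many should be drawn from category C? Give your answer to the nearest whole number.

140

Share of category C = 30135/161316 = 0.18681.
Allocate 750 × 0.18681 = 140.105... → 140.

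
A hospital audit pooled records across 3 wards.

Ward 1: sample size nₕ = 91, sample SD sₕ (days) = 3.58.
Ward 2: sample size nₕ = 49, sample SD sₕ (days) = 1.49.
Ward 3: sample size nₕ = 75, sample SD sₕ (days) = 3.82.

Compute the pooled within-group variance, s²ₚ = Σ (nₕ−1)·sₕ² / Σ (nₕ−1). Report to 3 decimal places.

11.037

1: (91−1)·3.58² = 90·12.8164 = 1153.476
2: (49−1)·1.49² = 48·2.2201 = 106.5648
3: (75−1)·3.82² = 74·14.5924 = 1079.8376
Numerator = 2339.8784; denominator = Σ(nₕ−1) = 212.
s²ₚ = 2339.8784/212 = 11.03716... → 11.037.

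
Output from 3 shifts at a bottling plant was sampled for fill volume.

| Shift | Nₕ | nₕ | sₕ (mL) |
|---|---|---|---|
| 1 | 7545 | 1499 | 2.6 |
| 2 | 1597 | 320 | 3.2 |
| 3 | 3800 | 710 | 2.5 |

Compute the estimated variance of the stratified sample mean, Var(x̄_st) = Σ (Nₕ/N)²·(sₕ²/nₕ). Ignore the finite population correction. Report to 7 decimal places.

N = 12942; Wₕ = Nₕ/N.
shift 1: (7545/12942)²·2.6²/1499 = 0.0015327127
shift 2: (1597/12942)²·3.2²/320 = 0.0004872558
shift 3: (3800/12942)²·2.5²/710 = 0.0007589027
Sum = 0.0027788712 → 0.0027789.

0.0027789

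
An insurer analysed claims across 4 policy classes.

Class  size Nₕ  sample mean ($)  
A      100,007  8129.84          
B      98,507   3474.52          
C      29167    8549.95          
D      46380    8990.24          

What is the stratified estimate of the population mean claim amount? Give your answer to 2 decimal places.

N = 100007 + 98507 + 29167 + 46380 = 274061.
Weight each subgroup mean by Nₕ/N and sum.
Σ Nₕx̄ₕ = 100007·8129.84 + 98507·3474.52 + 29167·8549.95 + 46380·8990.24 = 813040908.88 + 342264541.64 + 249376391.65 + 416967331.2 = 1821649173.37.
Divide by N: 1821649173.37 / 274061 = 6646.8749... → 6646.87.

6646.87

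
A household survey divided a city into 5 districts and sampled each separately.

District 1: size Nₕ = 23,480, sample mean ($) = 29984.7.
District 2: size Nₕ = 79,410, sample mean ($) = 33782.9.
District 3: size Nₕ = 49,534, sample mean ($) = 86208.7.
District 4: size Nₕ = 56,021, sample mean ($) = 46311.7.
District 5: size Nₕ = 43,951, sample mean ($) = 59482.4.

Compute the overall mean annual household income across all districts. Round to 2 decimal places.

50974.43

N = 23480 + 79410 + 49534 + 56021 + 43951 = 252396.
The stratified mean weights each stratum mean by its population share Nₕ/N.
Σ Nₕx̄ₕ = 23480·29984.7 + 79410·33782.9 + 49534·86208.7 + 56021·46311.7 + 43951·59482.4 = 704040756 + 2682700089 + 4270261745.8 + 2594427745.7 + 2614310962.4 = 12865741298.9.
Divide by N: 12865741298.9 / 252396 = 50974.4263... → 50974.43.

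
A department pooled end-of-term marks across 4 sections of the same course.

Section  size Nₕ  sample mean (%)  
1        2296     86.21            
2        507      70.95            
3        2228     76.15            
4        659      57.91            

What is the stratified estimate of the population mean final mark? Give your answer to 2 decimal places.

77.63

x̄_st = (Σ Nₕx̄ₕ) / (Σ Nₕ) = (2296·86.21 + 507·70.95 + 2228·76.15 + 659·57.91) / 5690
= 441734.7 / 5690 = 77.6335... → 77.63.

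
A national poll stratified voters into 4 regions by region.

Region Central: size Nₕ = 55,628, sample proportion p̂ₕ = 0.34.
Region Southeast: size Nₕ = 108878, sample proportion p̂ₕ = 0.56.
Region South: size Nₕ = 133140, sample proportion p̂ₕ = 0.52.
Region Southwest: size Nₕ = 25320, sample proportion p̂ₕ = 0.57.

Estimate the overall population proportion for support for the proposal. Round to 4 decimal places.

0.5064

Wₕ = Nₕ/N with N = 322966: 0.1722, 0.3371, 0.4122, 0.0784.
p̂_st = 0.1722·0.34 + 0.3371·0.56 + 0.4122·0.52 + 0.0784·0.57 ≈ 0.506401... → 0.5064.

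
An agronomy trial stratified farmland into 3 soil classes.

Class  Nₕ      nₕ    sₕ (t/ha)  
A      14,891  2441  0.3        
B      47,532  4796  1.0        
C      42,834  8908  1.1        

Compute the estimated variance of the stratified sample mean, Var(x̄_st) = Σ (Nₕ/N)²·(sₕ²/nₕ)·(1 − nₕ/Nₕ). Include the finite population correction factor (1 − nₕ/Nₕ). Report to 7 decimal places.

0.0000567

N = 105257. Term for each stratum: Wₕ²sₕ²/nₕ·(1−nₕ/Nₕ).
Var(x̄_st) = 0.0000006170 + 0.0000382295 + 0.0000178166 = 0.0000566631 → 0.0000567.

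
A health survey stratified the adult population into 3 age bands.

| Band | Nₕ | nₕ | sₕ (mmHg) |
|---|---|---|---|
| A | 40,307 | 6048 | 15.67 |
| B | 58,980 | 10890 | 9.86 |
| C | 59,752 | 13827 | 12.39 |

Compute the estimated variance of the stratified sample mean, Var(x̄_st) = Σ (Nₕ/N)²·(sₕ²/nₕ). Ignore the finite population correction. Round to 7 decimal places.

0.0054028

N = 159039; Wₕ = Nₕ/N.
band A: (40307/159039)²·15.67²/6048 = 0.0026078337
band B: (58980/159039)²·9.86²/10890 = 0.0012278017
band C: (59752/159039)²·12.39²/13827 = 0.0015671561
Sum = 0.0054027915 → 0.0054028.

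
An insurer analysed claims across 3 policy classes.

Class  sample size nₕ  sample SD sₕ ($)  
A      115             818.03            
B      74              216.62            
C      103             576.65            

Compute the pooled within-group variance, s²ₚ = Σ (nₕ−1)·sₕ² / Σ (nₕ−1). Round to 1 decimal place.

A: (115−1)·818.03² = 114·669173.0809 = 76285731.2226
B: (74−1)·216.62² = 73·46924.2244 = 3425468.3812
C: (103−1)·576.65² = 102·332525.2225 = 33917572.695
Numerator = 113628772.2988; denominator = Σ(nₕ−1) = 289.
s²ₚ = 113628772.2988/289 = 393179.143... → 393179.1.

393179.1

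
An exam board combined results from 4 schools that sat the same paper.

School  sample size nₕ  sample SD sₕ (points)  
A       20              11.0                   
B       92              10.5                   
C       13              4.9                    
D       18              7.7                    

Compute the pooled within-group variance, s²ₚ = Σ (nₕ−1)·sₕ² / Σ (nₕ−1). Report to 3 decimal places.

Degrees of freedom: 19 + 91 + 12 + 17 = 139.
Σ(nₕ−1)sₕ² = 19·121 + 91·110.25 + 12·24.01 + 17·59.29 = 13627.8.
s²ₚ = 13627.8 / 139 = 98.04173... → 98.042.

98.042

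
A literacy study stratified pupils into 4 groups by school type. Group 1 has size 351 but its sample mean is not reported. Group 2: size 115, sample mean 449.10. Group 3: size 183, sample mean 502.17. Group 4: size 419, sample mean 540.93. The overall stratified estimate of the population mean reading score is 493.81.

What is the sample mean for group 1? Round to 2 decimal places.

447.85

N = 351 + 115 + 183 + 419 = 1068.
Overall total = μ·N = 493.81·1068 = 527389.08.
Subtract the known strata: 115·449.10 + 183·502.17 + 419·540.93 = 370193.28.
Remaining total for group 1: 527389.08 − 370193.28 = 157195.8.
Divide by its size: 157195.8 / 351 = 447.8513... → 447.85.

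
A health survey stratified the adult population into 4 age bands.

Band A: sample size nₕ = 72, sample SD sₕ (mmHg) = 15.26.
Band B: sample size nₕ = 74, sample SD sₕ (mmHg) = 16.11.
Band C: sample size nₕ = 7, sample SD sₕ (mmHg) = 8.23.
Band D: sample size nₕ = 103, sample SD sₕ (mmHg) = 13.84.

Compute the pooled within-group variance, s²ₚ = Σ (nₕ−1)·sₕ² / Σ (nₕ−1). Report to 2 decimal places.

Degrees of freedom: 71 + 73 + 6 + 102 = 252.
Σ(nₕ−1)sₕ² = 71·232.8676 + 73·259.5321 + 6·67.7329 + 102·191.5456 = 55423.4915.
s²ₚ = 55423.4915 / 252 = 219.9345... → 219.93.

219.93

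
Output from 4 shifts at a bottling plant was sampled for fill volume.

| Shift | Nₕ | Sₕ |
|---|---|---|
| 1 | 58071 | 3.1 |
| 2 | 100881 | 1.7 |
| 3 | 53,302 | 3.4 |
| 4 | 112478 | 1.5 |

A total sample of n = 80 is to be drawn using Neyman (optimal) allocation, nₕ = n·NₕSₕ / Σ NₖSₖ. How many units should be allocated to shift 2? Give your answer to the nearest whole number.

1: NₕSₕ = 58071·3.1 = 180020.1
2: NₕSₕ = 100881·1.7 = 171497.7
3: NₕSₕ = 53302·3.4 = 181226.8
4: NₕSₕ = 112478·1.5 = 168717
Σ NₕSₕ = 701461.6.
n_2 = 80·171497.7/701461.6 = 19.559... → 20.

20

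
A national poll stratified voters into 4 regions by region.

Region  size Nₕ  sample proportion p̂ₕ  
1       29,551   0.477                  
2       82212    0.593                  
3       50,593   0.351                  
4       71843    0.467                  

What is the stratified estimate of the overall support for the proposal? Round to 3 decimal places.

0.487

N = 29551 + 82212 + 50593 + 71843 = 234199.
Overall proportion = Σ (Nₕ/N)·p̂ₕ.
Σ Nₕp̂ₕ = 14095.827 + 48751.716 + 17758.143 + 33550.681 = 114156.367.
114156.367 / 234199 = 0.48743... → 0.487.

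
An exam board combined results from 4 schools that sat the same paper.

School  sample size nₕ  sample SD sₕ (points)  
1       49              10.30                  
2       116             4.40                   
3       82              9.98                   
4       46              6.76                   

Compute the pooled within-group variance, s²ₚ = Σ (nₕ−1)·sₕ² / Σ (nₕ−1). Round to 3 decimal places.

60.356

1: (49−1)·10.30² = 48·106.09 = 5092.32
2: (116−1)·4.40² = 115·19.36 = 2226.4
3: (82−1)·9.98² = 81·99.6004 = 8067.6324
4: (46−1)·6.76² = 45·45.6976 = 2056.392
Numerator = 17442.7444; denominator = Σ(nₕ−1) = 289.
s²ₚ = 17442.7444/289 = 60.35552... → 60.356.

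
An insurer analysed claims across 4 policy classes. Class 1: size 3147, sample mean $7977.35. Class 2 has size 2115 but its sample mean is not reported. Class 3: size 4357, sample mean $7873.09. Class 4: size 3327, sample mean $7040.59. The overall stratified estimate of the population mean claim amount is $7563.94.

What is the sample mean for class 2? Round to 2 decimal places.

Σ Nₕx̄ₕ = N·μ, so 2115·x̄_2 = 12946·7563.94 − (3147·7977.35 + 4357·7873.09 + 3327·7040.59).
= 97922767.24 − 82831816.51 = 15090950.73.
x̄_2 = 15090950.73 / 2115 = 7135.2013... → 7135.20.

7135.20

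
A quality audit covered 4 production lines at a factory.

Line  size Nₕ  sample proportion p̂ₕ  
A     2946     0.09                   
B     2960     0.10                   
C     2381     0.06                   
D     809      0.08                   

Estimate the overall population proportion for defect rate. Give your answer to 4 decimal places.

0.0845

Wₕ = Nₕ/N with N = 9096: 0.3239, 0.3254, 0.2618, 0.0889.
p̂_st = 0.3239·0.09 + 0.3254·0.10 + 0.2618·0.06 + 0.0889·0.08 ≈ 0.084512... → 0.0845.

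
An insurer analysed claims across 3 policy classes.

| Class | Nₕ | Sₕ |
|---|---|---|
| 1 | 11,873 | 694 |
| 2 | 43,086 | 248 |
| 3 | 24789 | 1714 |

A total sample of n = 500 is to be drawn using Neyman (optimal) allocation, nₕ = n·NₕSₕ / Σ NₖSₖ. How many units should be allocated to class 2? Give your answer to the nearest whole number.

87

Σ NₕSₕ = 11873·694 + 43086·248 + 24789·1714 = 61413536.
Share for 2: 10685328/61413536 = 0.17399.
n_2 = 500 × 0.17399 = 86.995... → 87.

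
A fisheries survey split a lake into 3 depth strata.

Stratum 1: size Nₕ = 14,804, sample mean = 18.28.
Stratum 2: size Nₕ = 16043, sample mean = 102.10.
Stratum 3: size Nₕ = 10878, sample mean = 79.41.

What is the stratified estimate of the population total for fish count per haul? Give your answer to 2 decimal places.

1: 14804·18.28 = 270617.12
2: 16043·102.10 = 1637990.3
3: 10878·79.41 = 863821.98
τ̂ = Σ Nₕx̄ₕ = 2772429.40.

2772429.40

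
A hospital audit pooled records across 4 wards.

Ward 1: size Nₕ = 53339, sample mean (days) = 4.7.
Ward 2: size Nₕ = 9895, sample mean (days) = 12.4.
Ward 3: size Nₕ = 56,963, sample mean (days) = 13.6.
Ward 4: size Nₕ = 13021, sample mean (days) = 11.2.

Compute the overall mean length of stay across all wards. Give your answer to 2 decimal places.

9.71

N = 133218; weights Wₕ = Nₕ/N = (0.4004, 0.0743, 0.4276, 0.0977).
x̄_st = Σ Wₕ·x̄ₕ = 0.4004·4.7 + 0.0743·12.4 + 0.4276·13.6 + 0.0977·11.2 ≈ 9.7128...
→ 9.71.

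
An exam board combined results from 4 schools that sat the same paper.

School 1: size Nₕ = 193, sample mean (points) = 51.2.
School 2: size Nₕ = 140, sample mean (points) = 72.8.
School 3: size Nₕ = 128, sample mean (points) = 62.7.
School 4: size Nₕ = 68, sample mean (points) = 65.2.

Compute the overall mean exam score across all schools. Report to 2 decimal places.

61.50

N = 193 + 140 + 128 + 68 = 529.
Overall mean = Σ (Nₕ/N)·x̄ₕ — weight by population share, not a simple average.
Σ Nₕx̄ₕ = 193·51.2 + 140·72.8 + 128·62.7 + 68·65.2 = 9881.6 + 10192 + 8025.6 + 4433.6 = 32532.8.
Divide by N: 32532.8 / 529 = 61.4987... → 61.50.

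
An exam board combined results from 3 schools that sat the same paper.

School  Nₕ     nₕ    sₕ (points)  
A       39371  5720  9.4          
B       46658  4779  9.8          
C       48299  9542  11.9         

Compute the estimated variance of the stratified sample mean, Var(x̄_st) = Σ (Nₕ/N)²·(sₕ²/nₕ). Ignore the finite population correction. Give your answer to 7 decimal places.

N = 134328; Wₕ = Nₕ/N.
school A: (39371/134328)²·9.4²/5720 = 0.0013270261
school B: (46658/134328)²·9.8²/4779 = 0.0024245674
school C: (48299/134328)²·11.9²/9542 = 0.0019186585
Sum = 0.0056702521 → 0.0056703.

0.0056703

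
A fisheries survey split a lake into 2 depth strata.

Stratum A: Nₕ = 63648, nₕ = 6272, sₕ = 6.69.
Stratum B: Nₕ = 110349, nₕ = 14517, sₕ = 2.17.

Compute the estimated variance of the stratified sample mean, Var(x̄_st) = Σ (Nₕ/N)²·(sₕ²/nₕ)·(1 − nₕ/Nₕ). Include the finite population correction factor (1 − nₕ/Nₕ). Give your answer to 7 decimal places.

0.0009741

N = 173997; Wₕ = Nₕ/N.
stratum A: (63648/173997)²·6.69²/6272·(1 − 6272/63648) = 0.0008607513
stratum B: (110349/173997)²·2.17²/14517·(1 − 14517/110349) = 0.0001133021
Sum = 0.0009740534 → 0.0009741.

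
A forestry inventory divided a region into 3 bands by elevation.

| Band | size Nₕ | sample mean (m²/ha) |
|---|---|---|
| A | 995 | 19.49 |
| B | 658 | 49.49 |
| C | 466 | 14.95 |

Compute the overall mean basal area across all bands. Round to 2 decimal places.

N = 995 + 658 + 466 = 2119.
Weight each subgroup mean by Nₕ/N and sum.
Σ Nₕx̄ₕ = 995·19.49 + 658·49.49 + 466·14.95 = 19392.55 + 32564.42 + 6966.7 = 58923.67.
Divide by N: 58923.67 / 2119 = 27.8073... → 27.81.

27.81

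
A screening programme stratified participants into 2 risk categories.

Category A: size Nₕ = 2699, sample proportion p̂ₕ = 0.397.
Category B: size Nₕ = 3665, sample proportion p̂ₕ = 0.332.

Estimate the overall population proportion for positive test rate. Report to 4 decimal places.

0.3596

Wₕ = Nₕ/N with N = 6364: 0.4241, 0.5759.
p̂_st = 0.4241·0.397 + 0.5759·0.332 ≈ 0.359567... → 0.3596.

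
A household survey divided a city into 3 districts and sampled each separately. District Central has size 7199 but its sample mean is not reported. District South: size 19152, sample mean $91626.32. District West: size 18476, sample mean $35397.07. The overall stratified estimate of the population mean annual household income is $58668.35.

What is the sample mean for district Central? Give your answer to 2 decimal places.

30712.96

Σ Nₕx̄ₕ = N·μ, so 7199·x̄_Central = 44827·58668.35 − (19152·91626.32 + 18476·35397.07).
= 2629926125.45 − 2408823545.96 = 221102579.49.
x̄_Central = 221102579.49 / 7199 = 30712.9573... → 30712.96.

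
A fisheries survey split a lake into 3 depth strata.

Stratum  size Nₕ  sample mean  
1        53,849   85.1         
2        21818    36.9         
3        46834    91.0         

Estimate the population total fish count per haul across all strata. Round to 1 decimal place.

1: 53849·85.1 = 4582549.9
2: 21818·36.9 = 805084.2
3: 46834·91.0 = 4261894
τ̂ = Σ Nₕx̄ₕ = 9649528.1.

9649528.1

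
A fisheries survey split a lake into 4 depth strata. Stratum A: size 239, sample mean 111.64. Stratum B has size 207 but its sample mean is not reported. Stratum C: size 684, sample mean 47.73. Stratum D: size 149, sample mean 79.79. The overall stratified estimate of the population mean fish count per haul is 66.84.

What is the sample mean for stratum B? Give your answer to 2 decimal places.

Σ Nₕx̄ₕ = N·μ, so 207·x̄_B = 1279·66.84 − (239·111.64 + 684·47.73 + 149·79.79).
= 85488.36 − 71217.99 = 14270.37.
x̄_B = 14270.37 / 207 = 68.9390... → 68.94.

68.94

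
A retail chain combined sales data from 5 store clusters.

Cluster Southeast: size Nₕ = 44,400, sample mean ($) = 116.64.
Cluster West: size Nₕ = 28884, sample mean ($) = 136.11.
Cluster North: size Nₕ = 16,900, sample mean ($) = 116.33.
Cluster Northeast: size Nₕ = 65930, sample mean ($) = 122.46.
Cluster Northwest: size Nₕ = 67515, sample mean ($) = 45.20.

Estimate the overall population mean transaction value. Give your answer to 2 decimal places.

99.28

N = 223629; weights Wₕ = Nₕ/N = (0.1985, 0.1292, 0.0756, 0.2948, 0.3019).
x̄_st = Σ Wₕ·x̄ₕ = 0.1985·116.64 + 0.1292·136.11 + 0.0756·116.33 + 0.2948·122.46 + 0.3019·45.20 ≈ 99.2790...
→ 99.28.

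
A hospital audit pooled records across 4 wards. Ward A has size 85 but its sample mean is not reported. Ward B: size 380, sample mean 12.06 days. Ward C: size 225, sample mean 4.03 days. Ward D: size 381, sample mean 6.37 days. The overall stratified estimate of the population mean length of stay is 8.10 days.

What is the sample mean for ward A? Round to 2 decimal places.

N = 85 + 380 + 225 + 381 = 1071.
Overall total = μ·N = 8.10·1071 = 8675.1.
Subtract the known strata: 380·12.06 + 225·4.03 + 381·6.37 = 7916.52.
Remaining total for ward A: 8675.1 − 7916.52 = 758.58.
Divide by its size: 758.58 / 85 = 8.9245... → 8.92.

8.92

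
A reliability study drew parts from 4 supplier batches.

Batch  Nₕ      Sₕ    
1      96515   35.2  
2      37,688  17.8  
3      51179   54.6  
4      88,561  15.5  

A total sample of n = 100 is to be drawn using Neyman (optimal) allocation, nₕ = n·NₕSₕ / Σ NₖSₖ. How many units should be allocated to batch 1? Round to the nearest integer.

41

1: NₕSₕ = 96515·35.2 = 3397328
2: NₕSₕ = 37688·17.8 = 670846.4
3: NₕSₕ = 51179·54.6 = 2794373.4
4: NₕSₕ = 88561·15.5 = 1372695.5
Σ NₕSₕ = 8235243.3.
n_1 = 100·3397328/8235243.3 = 41.254... → 41.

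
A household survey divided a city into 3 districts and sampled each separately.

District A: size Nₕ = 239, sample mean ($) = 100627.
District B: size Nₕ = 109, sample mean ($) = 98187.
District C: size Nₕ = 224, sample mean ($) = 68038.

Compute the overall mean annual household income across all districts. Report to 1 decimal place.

87399.9

N = 239 + 109 + 224 = 572.
Weight each subgroup mean by Nₕ/N and sum.
Σ Nₕx̄ₕ = 239·100627 + 109·98187 + 224·68038 = 24049853 + 10702383 + 15240512 = 49992748.
Divide by N: 49992748 / 572 = 87399.909... → 87399.9.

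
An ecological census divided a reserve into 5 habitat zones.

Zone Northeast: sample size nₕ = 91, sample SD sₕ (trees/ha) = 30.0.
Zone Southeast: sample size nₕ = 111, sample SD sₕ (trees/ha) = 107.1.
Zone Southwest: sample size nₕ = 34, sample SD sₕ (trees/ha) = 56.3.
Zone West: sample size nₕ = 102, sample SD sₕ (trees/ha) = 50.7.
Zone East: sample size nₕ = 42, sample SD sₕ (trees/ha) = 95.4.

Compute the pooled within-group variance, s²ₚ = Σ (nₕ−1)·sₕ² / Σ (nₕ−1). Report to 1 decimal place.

Northeast: (91−1)·30.0² = 90·900 = 81000
Southeast: (111−1)·107.1² = 110·11470.41 = 1261745.1
Southwest: (34−1)·56.3² = 33·3169.69 = 104599.77
West: (102−1)·50.7² = 101·2570.49 = 259619.49
East: (42−1)·95.4² = 41·9101.16 = 373147.56
Numerator = 2080111.92; denominator = Σ(nₕ−1) = 375.
s²ₚ = 2080111.92/375 = 5546.965... → 5547.0.

5547.0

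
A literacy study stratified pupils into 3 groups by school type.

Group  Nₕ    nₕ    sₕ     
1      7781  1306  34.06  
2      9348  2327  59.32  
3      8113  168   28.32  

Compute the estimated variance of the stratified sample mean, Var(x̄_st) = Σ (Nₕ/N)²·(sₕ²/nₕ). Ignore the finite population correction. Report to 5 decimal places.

0.78496

N = 25242; Wₕ = Nₕ/N.
group 1: (7781/25242)²·34.06²/1306 = 0.08440524
group 2: (9348/25242)²·59.32²/2327 = 0.20739381
group 3: (8113/25242)²·28.32²/168 = 0.49316545
Sum = 0.78496450 → 0.78496.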